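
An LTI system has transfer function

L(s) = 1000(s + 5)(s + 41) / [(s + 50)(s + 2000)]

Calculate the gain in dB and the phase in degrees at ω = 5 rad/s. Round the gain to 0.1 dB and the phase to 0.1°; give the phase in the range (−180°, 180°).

At s = jω = j5:
zero (s+5): 5 + j5 → |·| = √(5²+5²) = √50 ≈ 7.0711, ∠ = arctan(5/5) ≈ 45.00°
zero (s+41): 41 + j5 → |·| = √(41²+5²) = √1706 ≈ 41.304, ∠ = arctan(5/41) ≈ 6.95°
pole (s+50): 50 + j5 → |·| = √(50²+5²) = √2525 ≈ 50.249, ∠ = arctan(5/50) ≈ 5.71°
pole (s+2000): 2000 + j5 → |·| = √(2000²+5²) = √4000025 ≈ 2000, ∠ = arctan(5/2000) ≈ 0.14°
|L| = 1000 · 292.06 / 1.005e+05 ≈ 2.9061
Gain = 20 log₁₀(2.9061) ≈ 9.27 dB
∠L = 51.95° − 5.85° = 46.10°

9.3 dB, 46.1°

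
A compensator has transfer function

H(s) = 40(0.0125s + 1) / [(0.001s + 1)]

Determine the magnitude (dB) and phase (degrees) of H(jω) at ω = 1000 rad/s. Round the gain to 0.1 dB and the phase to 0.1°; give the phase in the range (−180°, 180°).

51.0 dB, 40.4°

At ω = 1000 rad/s:
zero (1 + j1000·0.0125) = 1 + j12.5 → |·| ≈ 12.54, ∠ ≈ 85.43°
pole (1 + j1000·0.001) = 1 + j1 → |·| ≈ 1.4142, ∠ ≈ 45.00°
|H| = 40 · 12.54 / (1.4142) ≈ 354.69
Gain = 20 log₁₀(354.69) ≈ 51.00 dB
∠H = (85.43°) − (45.00°) = 40.43°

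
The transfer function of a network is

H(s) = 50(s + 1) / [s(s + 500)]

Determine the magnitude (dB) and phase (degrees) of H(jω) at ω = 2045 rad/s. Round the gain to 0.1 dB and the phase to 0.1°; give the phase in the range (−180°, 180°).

At s = jω = j2045:
zero (s+1): 1 + j2045 → |·| = √(1²+2045²) = √4182026 ≈ 2045, ∠ = arctan(2045/1) ≈ 89.97°
pole (s+500): 500 + j2045 → |·| = √(500²+2045²) = √4432025 ≈ 2105.2, ∠ = arctan(2045/500) ≈ 76.26°
pole at origin: |s| = 2045, ∠ = 90.00° (in denominator)
|H| = 50 · 2045 / 4.3051e+06 ≈ 0.023751
Gain = 20 log₁₀(0.023751) ≈ -32.49 dB
∠H = 89.97° − 166.26° = -76.29°

-32.5 dB, -76.3°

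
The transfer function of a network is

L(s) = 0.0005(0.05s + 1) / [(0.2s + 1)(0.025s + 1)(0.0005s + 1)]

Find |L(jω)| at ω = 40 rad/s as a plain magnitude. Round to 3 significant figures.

9.80e-05

At ω = 40 rad/s:
zero (1 + j40·0.05) = 1 + j2 → |·| ≈ 2.2361, ∠ ≈ 63.43°
pole (1 + j40·0.2) = 1 + j8 → |·| ≈ 8.0623, ∠ ≈ 82.87°
pole (1 + j40·0.025) = 1 + j1 → |·| ≈ 1.4142, ∠ ≈ 45.00°
pole (1 + j40·0.0005) = 1 + j0.02 → |·| ≈ 1.0002, ∠ ≈ 1.15°
|L| = 0.0005 · 2.2361 / (8.0623 · 1.4142 · 1.0002) ≈ 9.804e-05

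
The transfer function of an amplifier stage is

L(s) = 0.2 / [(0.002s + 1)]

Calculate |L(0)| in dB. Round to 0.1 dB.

-14.0 dB

L(0) = 0.2 · 1 / 1 = 0.2
20 log₁₀(0.2) ≈ -13.98 dB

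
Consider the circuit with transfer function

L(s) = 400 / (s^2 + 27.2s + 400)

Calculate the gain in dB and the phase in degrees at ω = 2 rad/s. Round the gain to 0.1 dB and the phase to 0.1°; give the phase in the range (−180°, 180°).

At s = jω = j2:
quadratic: (j2)² + 27.2·j2 + 400 = 396 + j54.4 → |·| ≈ 399.72, ∠ ≈ 7.82°
|L| = 400 / 399.72 ≈ 1.0007
Gain = 20 log₁₀(1.0007) ≈ 0.01 dB
∠L = 0.00° − 7.82° = -7.82°

0.0 dB, -7.8°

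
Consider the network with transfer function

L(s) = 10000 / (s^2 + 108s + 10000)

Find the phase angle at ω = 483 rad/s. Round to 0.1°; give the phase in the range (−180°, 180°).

-166.9°

At s = jω = j483:
quadratic: (j483)² + 108·j483 + 10000 = -223289 + j52164 → |·| ≈ 2.293e+05, ∠ ≈ 166.85°
∠L = 0.00° − 166.85° = -166.85°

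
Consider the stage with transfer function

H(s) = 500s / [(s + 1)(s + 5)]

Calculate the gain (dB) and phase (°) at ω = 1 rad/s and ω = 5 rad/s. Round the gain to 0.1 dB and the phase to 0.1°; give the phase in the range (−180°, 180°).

At s = jω = j1:
zero at origin: s = j1 → |·| = 1, ∠ = 90.00°
pole (s+1): 1 + j1 → |·| = √(1²+1²) = √2 ≈ 1.4142, ∠ = arctan(1/1) ≈ 45.00°
pole (s+5): 5 + j1 → |·| = √(5²+1²) = √26 ≈ 5.099, ∠ = arctan(1/5) ≈ 11.31°
|H| = 500 · 1 / 7.211 ≈ 69.339
Gain = 20 log₁₀(69.339) ≈ 36.82 dB
∠H = 90.00° − 56.31° = 33.69°

At s = jω = j5:
zero at origin: s = j5 → |·| = 5, ∠ = 90.00°
pole (s+1): 1 + j5 → |·| = √(1²+5²) = √26 ≈ 5.099, ∠ = arctan(5/1) ≈ 78.69°
pole (s+5): 5 + j5 → |·| = √(5²+5²) = √50 ≈ 7.0711, ∠ = arctan(5/5) ≈ 45.00°
|H| = 500 · 5 / 36.056 ≈ 69.337
Gain = 20 log₁₀(69.337) ≈ 36.82 dB
∠H = 90.00° − 123.69° = -33.69°

ω = 1: 36.8 dB, 33.7°; ω = 5: 36.8 dB, -33.7°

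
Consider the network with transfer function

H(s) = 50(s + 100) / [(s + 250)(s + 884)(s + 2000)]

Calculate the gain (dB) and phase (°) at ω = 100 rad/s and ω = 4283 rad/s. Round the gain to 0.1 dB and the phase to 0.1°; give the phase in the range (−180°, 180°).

ω = 100: -96.6 dB, 13.9°; ω = 4283: -112.3 dB, -141.3°

At s = jω = j100:
zero (s+100): 100 + j100 → |·| = √(100²+100²) = √20000 ≈ 141.42, ∠ = arctan(100/100) ≈ 45.00°
pole (s+250): 250 + j100 → |·| = √(250²+100²) = √72500 ≈ 269.26, ∠ = arctan(100/250) ≈ 21.80°
pole (s+884): 884 + j100 → |·| = √(884²+100²) = √791456 ≈ 889.64, ∠ = arctan(100/884) ≈ 6.45°
pole (s+2000): 2000 + j100 → |·| = √(2000²+100²) = √4010000 ≈ 2002.5, ∠ = arctan(100/2000) ≈ 2.86°
|H| = 50 · 141.42 / 4.7969e+08 ≈ 1.4741e-05
Gain = 20 log₁₀(1.4741e-05) ≈ -96.63 dB
∠H = 45.00° − 31.11° = 13.89°

At s = jω = j4283:
zero (s+100): 100 + j4283 → |·| = √(100²+4283²) = √18354089 ≈ 4284.2, ∠ = arctan(4283/100) ≈ 88.66°
pole (s+250): 250 + j4283 → |·| = √(250²+4283²) = √18406589 ≈ 4290.3, ∠ = arctan(4283/250) ≈ 86.66°
pole (s+884): 884 + j4283 → |·| = √(884²+4283²) = √19125545 ≈ 4373.3, ∠ = arctan(4283/884) ≈ 78.34°
pole (s+2000): 2000 + j4283 → |·| = √(2000²+4283²) = √22344089 ≈ 4727, ∠ = arctan(4283/2000) ≈ 64.97°
|H| = 50 · 4284.2 / 8.8692e+10 ≈ 2.4152e-06
Gain = 20 log₁₀(2.4152e-06) ≈ -112.34 dB
∠H = 88.66° − 229.97° = -141.31°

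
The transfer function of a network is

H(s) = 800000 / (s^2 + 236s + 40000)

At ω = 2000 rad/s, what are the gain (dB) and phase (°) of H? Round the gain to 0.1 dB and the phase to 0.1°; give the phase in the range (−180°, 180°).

-14.0 dB, -173.2°

At s = jω = j2000:
quadratic: (j2000)² + 236·j2000 + 40000 = -3960000 + j472000 → |·| ≈ 3.988e+06, ∠ ≈ 173.20°
|H| = 800000 / 3.988e+06 ≈ 0.2006
Gain = 20 log₁₀(0.2006) ≈ -13.95 dB
∠H = 0.00° − 173.20° = -173.20°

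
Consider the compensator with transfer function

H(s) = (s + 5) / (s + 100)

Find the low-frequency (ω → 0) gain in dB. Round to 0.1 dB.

-26.0 dB

H(0) = 1·5 / (100) = 0.05
20 log₁₀(0.05) ≈ -26.02 dB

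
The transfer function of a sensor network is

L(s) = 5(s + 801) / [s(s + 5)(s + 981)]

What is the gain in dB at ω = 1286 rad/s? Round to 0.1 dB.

At s = jω = j1286:
zero (s+801): 801 + j1286 → |·| = √(801²+1286²) = √2295397 ≈ 1515.1, ∠ = arctan(1286/801) ≈ 58.08°
pole (s+5): 5 + j1286 → |·| = √(5²+1286²) = √1653821 ≈ 1286, ∠ = arctan(1286/5) ≈ 89.78°
pole (s+981): 981 + j1286 → |·| = √(981²+1286²) = √2616157 ≈ 1617.5, ∠ = arctan(1286/981) ≈ 52.66°
pole at origin: |s| = 1286, ∠ = 90.00° (in denominator)
|L| = 5 · 1515.1 / 2.675e+09 ≈ 2.832e-06
Gain = 20 log₁₀(2.832e-06) ≈ -110.96 dB

-111.0 dB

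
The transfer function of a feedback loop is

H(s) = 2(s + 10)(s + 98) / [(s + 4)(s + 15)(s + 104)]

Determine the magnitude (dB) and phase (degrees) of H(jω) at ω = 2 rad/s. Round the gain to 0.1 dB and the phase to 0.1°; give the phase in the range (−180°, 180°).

At s = jω = j2:
zero (s+10): 10 + j2 → |·| = √(10²+2²) = √104 ≈ 10.198, ∠ = arctan(2/10) ≈ 11.31°
zero (s+98): 98 + j2 → |·| = √(98²+2²) = √9608 ≈ 98.02, ∠ = arctan(2/98) ≈ 1.17°
pole (s+4): 4 + j2 → |·| = √(4²+2²) = √20 ≈ 4.4721, ∠ = arctan(2/4) ≈ 26.57°
pole (s+15): 15 + j2 → |·| = √(15²+2²) = √229 ≈ 15.133, ∠ = arctan(2/15) ≈ 7.59°
pole (s+104): 104 + j2 → |·| = √(104²+2²) = √10820 ≈ 104.02, ∠ = arctan(2/104) ≈ 1.10°
|H| = 2 · 999.61 / 7039.7 ≈ 0.28399
Gain = 20 log₁₀(0.28399) ≈ -10.93 dB
∠H = 12.48° − 35.26° = -22.78°

-10.9 dB, -22.8°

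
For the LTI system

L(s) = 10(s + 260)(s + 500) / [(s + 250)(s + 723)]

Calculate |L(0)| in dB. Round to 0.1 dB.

L(0) = 10·260·500 / (250·723) ≈ 7.1923
20 log₁₀(7.1923) ≈ 17.14 dB

17.1 dB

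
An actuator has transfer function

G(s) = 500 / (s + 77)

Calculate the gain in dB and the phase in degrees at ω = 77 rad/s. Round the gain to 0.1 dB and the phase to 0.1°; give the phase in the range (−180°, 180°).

13.2 dB, -45.0°

At s = jω = j77:
pole (s+77): 77 + j77 → |·| = √(77²+77²) = √11858 ≈ 108.89, ∠ = arctan(77/77) ≈ 45.00°
|G| = 500 / 108.89 ≈ 4.5918
Gain = 20 log₁₀(4.5918) ≈ 13.24 dB
∠G = 0.00° − 45.00° = -45.00°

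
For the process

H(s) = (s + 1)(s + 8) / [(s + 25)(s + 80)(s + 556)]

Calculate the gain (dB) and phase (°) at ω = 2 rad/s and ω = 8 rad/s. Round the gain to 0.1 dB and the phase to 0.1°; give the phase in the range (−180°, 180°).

At s = jω = j2:
zero (s+1): 1 + j2 → |·| = √(1²+2²) = √5 ≈ 2.2361, ∠ = arctan(2/1) ≈ 63.43°
zero (s+8): 8 + j2 → |·| = √(8²+2²) = √68 ≈ 8.2462, ∠ = arctan(2/8) ≈ 14.04°
pole (s+25): 25 + j2 → |·| = √(25²+2²) = √629 ≈ 25.08, ∠ = arctan(2/25) ≈ 4.57°
pole (s+80): 80 + j2 → |·| = √(80²+2²) = √6404 ≈ 80.025, ∠ = arctan(2/80) ≈ 1.43°
pole (s+556): 556 + j2 → |·| = √(556²+2²) = √309140 ≈ 556, ∠ = arctan(2/556) ≈ 0.21°
|H| = 1 · 18.439 / 1.1159e+06 ≈ 1.6524e-05
Gain = 20 log₁₀(1.6524e-05) ≈ -95.64 dB
∠H = 77.47° − 6.21° = 71.26°

At s = jω = j8:
zero (s+1): 1 + j8 → |·| = √(1²+8²) = √65 ≈ 8.0623, ∠ = arctan(8/1) ≈ 82.87°
zero (s+8): 8 + j8 → |·| = √(8²+8²) = √128 ≈ 11.314, ∠ = arctan(8/8) ≈ 45.00°
pole (s+25): 25 + j8 → |·| = √(25²+8²) = √689 ≈ 26.249, ∠ = arctan(8/25) ≈ 17.74°
pole (s+80): 80 + j8 → |·| = √(80²+8²) = √6464 ≈ 80.399, ∠ = arctan(8/80) ≈ 5.71°
pole (s+556): 556 + j8 → |·| = √(556²+8²) = √309200 ≈ 556.06, ∠ = arctan(8/556) ≈ 0.82°
|H| = 1 · 91.217 / 1.1735e+06 ≈ 7.7731e-05
Gain = 20 log₁₀(7.7731e-05) ≈ -82.19 dB
∠H = 127.87° − 24.27° = 103.60°

ω = 2: -95.6 dB, 71.3°; ω = 8: -82.2 dB, 103.6°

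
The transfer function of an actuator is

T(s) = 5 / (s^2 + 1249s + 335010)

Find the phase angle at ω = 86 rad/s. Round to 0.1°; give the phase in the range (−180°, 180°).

Substitute s = j86:
Numerator: 5 = 5 + j0
Denominator: (j86)^2 + 1249(j86) + 335010 = 327614 + j107414
|N| = √(5² + 0²) ≈ 5, ∠N ≈ 0.00°
|D| = √(327614² + 107414²) ≈ 3.4477e+05, ∠D ≈ 18.15°
∠T = 0.00° − 18.15° = -18.15°

-18.2°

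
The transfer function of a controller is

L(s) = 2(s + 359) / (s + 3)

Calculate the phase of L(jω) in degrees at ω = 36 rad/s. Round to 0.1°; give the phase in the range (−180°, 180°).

At s = jω = j36:
zero (s+359): 359 + j36 → |·| = √(359²+36²) = √130177 ≈ 360.8, ∠ = arctan(36/359) ≈ 5.73°
pole (s+3): 3 + j36 → |·| = √(3²+36²) = √1305 ≈ 36.125, ∠ = arctan(36/3) ≈ 85.24°
∠L = 5.73° − 85.24° = -79.51°

-79.5°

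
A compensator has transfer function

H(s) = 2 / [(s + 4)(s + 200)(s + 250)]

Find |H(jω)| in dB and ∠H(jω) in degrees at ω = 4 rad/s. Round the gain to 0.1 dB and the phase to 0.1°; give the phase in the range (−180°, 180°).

At s = jω = j4:
pole (s+4): 4 + j4 → |·| = √(4²+4²) = √32 ≈ 5.6569, ∠ = arctan(4/4) ≈ 45.00°
pole (s+200): 200 + j4 → |·| = √(200²+4²) = √40016 ≈ 200.04, ∠ = arctan(4/200) ≈ 1.15°
pole (s+250): 250 + j4 → |·| = √(250²+4²) = √62516 ≈ 250.03, ∠ = arctan(4/250) ≈ 0.92°
|H| = 2 / 2.8294e+05 ≈ 7.0686e-06
Gain = 20 log₁₀(7.0686e-06) ≈ -103.01 dB
∠H = 0.00° − 47.07° = -47.07°

-103.0 dB, -47.1°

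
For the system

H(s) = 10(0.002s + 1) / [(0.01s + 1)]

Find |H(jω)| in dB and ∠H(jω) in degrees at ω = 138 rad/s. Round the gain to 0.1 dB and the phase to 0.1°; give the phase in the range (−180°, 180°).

15.7 dB, -38.6°

At ω = 138 rad/s:
zero (1 + j138·0.002) = 1 + j0.276 → |·| ≈ 1.0374, ∠ ≈ 15.43°
pole (1 + j138·0.01) = 1 + j1.38 → |·| ≈ 1.7042, ∠ ≈ 54.07°
|H| = 10 · 1.0374 / (1.7042) ≈ 6.0873
Gain = 20 log₁₀(6.0873) ≈ 15.69 dB
∠H = (15.43°) − (54.07°) = -38.64°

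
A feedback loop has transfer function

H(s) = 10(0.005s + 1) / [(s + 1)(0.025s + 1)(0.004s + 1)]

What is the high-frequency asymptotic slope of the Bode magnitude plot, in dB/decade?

-40 dB/decade

Each pole contributes −20 dB/decade at high frequency; each zero contributes +20 dB/decade.
Net: 1 zero(s) − 3 pole(s) → -40 dB/decade.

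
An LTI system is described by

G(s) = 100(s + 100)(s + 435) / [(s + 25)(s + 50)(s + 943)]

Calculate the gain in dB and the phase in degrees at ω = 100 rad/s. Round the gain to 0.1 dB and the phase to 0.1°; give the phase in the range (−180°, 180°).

-4.8 dB, -87.5°

At s = jω = j100:
zero (s+100): 100 + j100 → |·| = √(100²+100²) = √20000 ≈ 141.42, ∠ = arctan(100/100) ≈ 45.00°
zero (s+435): 435 + j100 → |·| = √(435²+100²) = √199225 ≈ 446.35, ∠ = arctan(100/435) ≈ 12.95°
pole (s+25): 25 + j100 → |·| = √(25²+100²) = √10625 ≈ 103.08, ∠ = arctan(100/25) ≈ 75.96°
pole (s+50): 50 + j100 → |·| = √(50²+100²) = √12500 ≈ 111.8, ∠ = arctan(100/50) ≈ 63.43°
pole (s+943): 943 + j100 → |·| = √(943²+100²) = √899249 ≈ 948.29, ∠ = arctan(100/943) ≈ 6.05°
|G| = 100 · 63123 / 1.0928e+07 ≈ 0.57763
Gain = 20 log₁₀(0.57763) ≈ -4.77 dB
∠G = 57.95° − 145.44° = -87.49°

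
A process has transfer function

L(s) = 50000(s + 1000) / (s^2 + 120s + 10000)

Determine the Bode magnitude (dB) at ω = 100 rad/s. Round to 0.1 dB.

72.4 dB

At s = jω = j100:
zero (s+1000): 1000 + j100 → |·| = √(1000²+100²) = √1010000 ≈ 1005, ∠ = arctan(100/1000) ≈ 5.71°
quadratic: (j100)² + 120·j100 + 10000 = 0 + j12000 → |·| ≈ 12000, ∠ ≈ 90.00°
|L| = 50000 · 1005 / 12000 ≈ 4187.5
Gain = 20 log₁₀(4187.5) ≈ 72.44 dB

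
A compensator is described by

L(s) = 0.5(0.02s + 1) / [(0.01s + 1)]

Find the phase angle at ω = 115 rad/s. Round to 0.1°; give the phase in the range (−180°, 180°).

17.5°

At ω = 115 rad/s:
zero (1 + j115·0.02) = 1 + j2.3 → |·| ≈ 2.508, ∠ ≈ 66.50°
pole (1 + j115·0.01) = 1 + j1.15 → |·| ≈ 1.524, ∠ ≈ 48.99°
∠L = (66.50°) − (48.99°) = 17.51°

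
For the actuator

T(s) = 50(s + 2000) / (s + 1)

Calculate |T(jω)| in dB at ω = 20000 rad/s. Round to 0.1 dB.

At s = jω = j20000:
zero (s+2000): 2000 + j20000 → |·| = √(2000²+20000²) = √404000000 ≈ 20100, ∠ = arctan(20000/2000) ≈ 84.29°
pole (s+1): 1 + j20000 → |·| = √(1²+20000²) = √400000001 ≈ 20000, ∠ = arctan(20000/1) ≈ 90.00°
|T| = 50 · 20100 / 20000 ≈ 50.25
Gain = 20 log₁₀(50.25) ≈ 34.02 dB

34.0 dB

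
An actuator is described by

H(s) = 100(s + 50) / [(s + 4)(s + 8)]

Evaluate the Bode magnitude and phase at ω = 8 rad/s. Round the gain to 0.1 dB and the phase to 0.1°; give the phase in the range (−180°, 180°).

At s = jω = j8:
zero (s+50): 50 + j8 → |·| = √(50²+8²) = √2564 ≈ 50.636, ∠ = arctan(8/50) ≈ 9.09°
pole (s+4): 4 + j8 → |·| = √(4²+8²) = √80 ≈ 8.9443, ∠ = arctan(8/4) ≈ 63.43°
pole (s+8): 8 + j8 → |·| = √(8²+8²) = √128 ≈ 11.314, ∠ = arctan(8/8) ≈ 45.00°
|H| = 100 · 50.636 / 101.2 ≈ 50.036
Gain = 20 log₁₀(50.036) ≈ 33.99 dB
∠H = 9.09° − 108.43° = -99.34°

34.0 dB, -99.3°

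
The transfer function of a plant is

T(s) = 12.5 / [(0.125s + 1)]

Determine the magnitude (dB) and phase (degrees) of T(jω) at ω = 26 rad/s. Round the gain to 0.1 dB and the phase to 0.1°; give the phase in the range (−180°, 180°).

At ω = 26 rad/s:
pole (1 + j26·0.125) = 1 + j3.25 → |·| ≈ 3.4004, ∠ ≈ 72.90°
|T| = 12.5 · 1 / (3.4004) ≈ 3.676
Gain = 20 log₁₀(3.676) ≈ 11.31 dB
∠T = (0°) − (72.90°) = -72.90°

11.3 dB, -72.9°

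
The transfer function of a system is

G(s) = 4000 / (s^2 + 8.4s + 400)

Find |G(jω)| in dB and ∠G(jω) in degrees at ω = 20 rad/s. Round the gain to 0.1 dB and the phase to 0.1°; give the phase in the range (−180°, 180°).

At s = jω = j20:
quadratic: (j20)² + 8.4·j20 + 400 = 0 + j168 → |·| ≈ 168, ∠ ≈ 90.00°
|G| = 4000 / 168 ≈ 23.81
Gain = 20 log₁₀(23.81) ≈ 27.54 dB
∠G = 0.00° − 90.00° = -90.00°

27.5 dB, -90.0°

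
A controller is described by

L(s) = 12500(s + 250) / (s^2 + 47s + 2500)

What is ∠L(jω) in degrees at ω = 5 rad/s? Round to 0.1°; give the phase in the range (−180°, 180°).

At s = jω = j5:
zero (s+250): 250 + j5 → |·| = √(250²+5²) = √62525 ≈ 250.05, ∠ = arctan(5/250) ≈ 1.15°
quadratic: (j5)² + 47·j5 + 2500 = 2475 + j235 → |·| ≈ 2486.1, ∠ ≈ 5.42°
∠L = 1.15° − 5.42° = -4.27°

-4.3°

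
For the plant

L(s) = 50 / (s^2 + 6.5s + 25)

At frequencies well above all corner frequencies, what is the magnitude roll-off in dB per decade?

-40 dB/decade

Each pole contributes −20 dB/decade at high frequency; each zero contributes +20 dB/decade.
Net: 0 zero(s) − 2 pole(s) → -40 dB/decade.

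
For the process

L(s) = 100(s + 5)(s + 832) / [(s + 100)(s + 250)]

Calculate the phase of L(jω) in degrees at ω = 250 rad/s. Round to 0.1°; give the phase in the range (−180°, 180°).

-7.6°

At s = jω = j250:
zero (s+5): 5 + j250 → |·| = √(5²+250²) = √62525 ≈ 250.05, ∠ = arctan(250/5) ≈ 88.85°
zero (s+832): 832 + j250 → |·| = √(832²+250²) = √754724 ≈ 868.75, ∠ = arctan(250/832) ≈ 16.72°
pole (s+100): 100 + j250 → |·| = √(100²+250²) = √72500 ≈ 269.26, ∠ = arctan(250/100) ≈ 68.20°
pole (s+250): 250 + j250 → |·| = √(250²+250²) = √125000 ≈ 353.55, ∠ = arctan(250/250) ≈ 45.00°
∠L = 105.57° − 113.20° = -7.63°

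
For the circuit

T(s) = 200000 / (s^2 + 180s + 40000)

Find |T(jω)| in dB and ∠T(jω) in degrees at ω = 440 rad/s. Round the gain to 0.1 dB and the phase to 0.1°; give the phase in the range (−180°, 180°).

At s = jω = j440:
quadratic: (j440)² + 180·j440 + 40000 = -153600 + j79200 → |·| ≈ 1.7282e+05, ∠ ≈ 152.72°
|T| = 200000 / 1.7282e+05 ≈ 1.1573
Gain = 20 log₁₀(1.1573) ≈ 1.27 dB
∠T = 0.00° − 152.72° = -152.72°

1.3 dB, -152.7°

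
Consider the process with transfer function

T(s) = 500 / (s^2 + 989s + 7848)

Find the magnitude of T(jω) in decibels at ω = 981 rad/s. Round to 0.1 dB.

-68.7 dB

Substitute s = j981:
Numerator: 500 = 500 + j0
Denominator: (j981)^2 + 989(j981) + 7848 = -954513 + j970209
|N| = √(500² + 0²) ≈ 500, ∠N ≈ 0.00°
|D| = √(954513² + 970209²) ≈ 1.361e+06, ∠D ≈ 134.53°
|T| = 500 / 1.361e+06 ≈ 0.00036738
Gain = 20 log₁₀(0.00036738) ≈ -68.70 dB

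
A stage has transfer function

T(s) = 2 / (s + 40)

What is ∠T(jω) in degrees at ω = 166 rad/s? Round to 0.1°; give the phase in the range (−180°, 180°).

-76.5°

Substitute s = j166:
Numerator: 2 = 2 + j0
Denominator: (j166) + 40 = 40 + j166
|N| = √(2² + 0²) ≈ 2, ∠N ≈ 0.00°
|D| = √(40² + 166²) ≈ 170.75, ∠D ≈ 76.45°
∠T = 0.00° − 76.45° = -76.45°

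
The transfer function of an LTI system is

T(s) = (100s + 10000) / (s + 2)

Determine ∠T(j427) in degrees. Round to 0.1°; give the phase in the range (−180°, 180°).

Substitute s = j427:
Numerator: 100(j427) + 10000 = 10000 + j42700
Denominator: (j427) + 2 = 2 + j427
|N| = √(10000² + 42700²) ≈ 43855, ∠N ≈ 76.82°
|D| = √(2² + 427²) ≈ 427, ∠D ≈ 89.73°
∠T = 76.82° − 89.73° = -12.91°

-12.9°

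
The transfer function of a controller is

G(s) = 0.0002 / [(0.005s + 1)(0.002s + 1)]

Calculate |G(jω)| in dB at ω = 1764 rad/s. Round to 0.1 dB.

At ω = 1764 rad/s:
pole (1 + j1764·0.005) = 1 + j8.82 → |·| ≈ 8.8765, ∠ ≈ 83.53°
pole (1 + j1764·0.002) = 1 + j3.528 → |·| ≈ 3.667, ∠ ≈ 74.17°
|G| = 0.0002 · 1 / (8.8765 · 3.667) ≈ 6.1444e-06
Gain = 20 log₁₀(6.1444e-06) ≈ -104.23 dB

-104.2 dB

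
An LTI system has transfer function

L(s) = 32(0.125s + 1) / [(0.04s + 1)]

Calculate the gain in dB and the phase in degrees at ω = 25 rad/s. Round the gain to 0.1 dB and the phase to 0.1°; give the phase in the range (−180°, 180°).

37.4 dB, 27.3°

At ω = 25 rad/s:
zero (1 + j25·0.125) = 1 + j3.125 → |·| ≈ 3.2811, ∠ ≈ 72.26°
pole (1 + j25·0.04) = 1 + j1 → |·| ≈ 1.4142, ∠ ≈ 45.00°
|L| = 32 · 3.2811 / (1.4142) ≈ 74.244
Gain = 20 log₁₀(74.244) ≈ 37.41 dB
∠L = (72.26°) − (45.00°) = 27.26°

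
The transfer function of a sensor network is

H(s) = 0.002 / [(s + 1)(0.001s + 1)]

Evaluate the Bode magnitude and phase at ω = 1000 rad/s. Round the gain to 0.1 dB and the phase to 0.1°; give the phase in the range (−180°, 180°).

At ω = 1000 rad/s:
pole (1 + j1000·1) = 1 + j1000 → |·| ≈ 1000, ∠ ≈ 89.94°
pole (1 + j1000·0.001) = 1 + j1 → |·| ≈ 1.4142, ∠ ≈ 45.00°
|H| = 0.002 · 1 / (1000 · 1.4142) ≈ 1.4142e-06
Gain = 20 log₁₀(1.4142e-06) ≈ -116.99 dB
∠H = (0°) − (89.94° + 45.00°) = -134.94°

-117.0 dB, -134.9°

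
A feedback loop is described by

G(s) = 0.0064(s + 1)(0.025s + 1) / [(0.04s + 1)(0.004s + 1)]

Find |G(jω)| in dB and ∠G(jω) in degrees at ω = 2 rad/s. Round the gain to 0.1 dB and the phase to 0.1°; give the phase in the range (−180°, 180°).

-36.9 dB, 61.3°

At ω = 2 rad/s:
zero (1 + j2·1) = 1 + j2 → |·| ≈ 2.2361, ∠ ≈ 63.43°
zero (1 + j2·0.025) = 1 + j0.05 → |·| ≈ 1.0012, ∠ ≈ 2.86°
pole (1 + j2·0.04) = 1 + j0.08 → |·| ≈ 1.0032, ∠ ≈ 4.57°
pole (1 + j2·0.004) = 1 + j0.008 → |·| ≈ 1, ∠ ≈ 0.46°
|G| = 0.0064 · 2.2361 · 1.0012 / (1.0032 · 1) ≈ 0.014283
Gain = 20 log₁₀(0.014283) ≈ -36.90 dB
∠G = (63.43° + 2.86°) − (4.57° + 0.46°) = 61.26°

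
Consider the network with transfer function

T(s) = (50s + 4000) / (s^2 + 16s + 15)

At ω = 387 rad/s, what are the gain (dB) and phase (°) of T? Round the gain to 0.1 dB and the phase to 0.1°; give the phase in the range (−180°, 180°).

Substitute s = j387:
Numerator: 50(j387) + 4000 = 4000 + j19350
Denominator: (j387)^2 + 16(j387) + 15 = -149754 + j6192
|N| = √(4000² + 19350²) ≈ 19759, ∠N ≈ 78.32°
|D| = √(149754² + 6192²) ≈ 1.4988e+05, ∠D ≈ 177.63°
|T| = 19759 / 1.4988e+05 ≈ 0.13183
Gain = 20 log₁₀(0.13183) ≈ -17.60 dB
∠T = 78.32° − 177.63° = -99.31°

-17.6 dB, -99.3°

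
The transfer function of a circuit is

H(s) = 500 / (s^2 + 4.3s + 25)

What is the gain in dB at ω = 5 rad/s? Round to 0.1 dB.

27.3 dB

At s = jω = j5:
quadratic: (j5)² + 4.3·j5 + 25 = 0 + j21.5 → |·| ≈ 21.5, ∠ ≈ 90.00°
|H| = 500 / 21.5 ≈ 23.256
Gain = 20 log₁₀(23.256) ≈ 27.33 dB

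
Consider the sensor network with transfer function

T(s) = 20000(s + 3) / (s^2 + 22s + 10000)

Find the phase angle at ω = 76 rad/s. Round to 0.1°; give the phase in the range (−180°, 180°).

66.1°

At s = jω = j76:
zero (s+3): 3 + j76 → |·| = √(3²+76²) = √5785 ≈ 76.059, ∠ = arctan(76/3) ≈ 87.74°
quadratic: (j76)² + 22·j76 + 10000 = 4224 + j1672 → |·| ≈ 4542.9, ∠ ≈ 21.60°
∠T = 87.74° − 21.60° = 66.14°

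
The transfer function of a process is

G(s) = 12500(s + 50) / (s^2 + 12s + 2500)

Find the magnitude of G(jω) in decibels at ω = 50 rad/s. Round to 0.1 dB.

63.4 dB

At s = jω = j50:
zero (s+50): 50 + j50 → |·| = √(50²+50²) = √5000 ≈ 70.711, ∠ = arctan(50/50) ≈ 45.00°
quadratic: (j50)² + 12·j50 + 2500 = 0 + j600 → |·| ≈ 600, ∠ ≈ 90.00°
|G| = 12500 · 70.711 / 600 ≈ 1473.1
Gain = 20 log₁₀(1473.1) ≈ 63.36 dB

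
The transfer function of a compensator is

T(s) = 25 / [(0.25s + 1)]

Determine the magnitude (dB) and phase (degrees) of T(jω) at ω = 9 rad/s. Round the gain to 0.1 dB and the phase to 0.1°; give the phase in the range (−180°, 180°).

20.1 dB, -66.0°

At ω = 9 rad/s:
pole (1 + j9·0.25) = 1 + j2.25 → |·| ≈ 2.4622, ∠ ≈ 66.04°
|T| = 25 · 1 / (2.4622) ≈ 10.154
Gain = 20 log₁₀(10.154) ≈ 20.13 dB
∠T = (0°) − (66.04°) = -66.04°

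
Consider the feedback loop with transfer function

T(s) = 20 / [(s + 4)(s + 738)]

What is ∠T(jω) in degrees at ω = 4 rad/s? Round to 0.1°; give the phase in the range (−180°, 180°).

-45.3°

At s = jω = j4:
pole (s+4): 4 + j4 → |·| = √(4²+4²) = √32 ≈ 5.6569, ∠ = arctan(4/4) ≈ 45.00°
pole (s+738): 738 + j4 → |·| = √(738²+4²) = √544660 ≈ 738.01, ∠ = arctan(4/738) ≈ 0.31°
∠T = 0.00° − 45.31° = -45.31°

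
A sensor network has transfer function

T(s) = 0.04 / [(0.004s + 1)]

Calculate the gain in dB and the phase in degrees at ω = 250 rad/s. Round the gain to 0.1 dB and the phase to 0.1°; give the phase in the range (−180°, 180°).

-31.0 dB, -45.0°

At ω = 250 rad/s:
pole (1 + j250·0.004) = 1 + j1 → |·| ≈ 1.4142, ∠ ≈ 45.00°
|T| = 0.04 · 1 / (1.4142) ≈ 0.028285
Gain = 20 log₁₀(0.028285) ≈ -30.97 dB
∠T = (0°) − (45.00°) = -45.00°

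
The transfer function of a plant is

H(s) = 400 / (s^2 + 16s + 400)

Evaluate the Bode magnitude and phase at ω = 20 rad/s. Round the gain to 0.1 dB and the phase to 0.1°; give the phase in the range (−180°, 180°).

At s = jω = j20:
quadratic: (j20)² + 16·j20 + 400 = 0 + j320 → |·| ≈ 320, ∠ ≈ 90.00°
|H| = 400 / 320 ≈ 1.25
Gain = 20 log₁₀(1.25) ≈ 1.94 dB
∠H = 0.00° − 90.00° = -90.00°

1.9 dB, -90.0°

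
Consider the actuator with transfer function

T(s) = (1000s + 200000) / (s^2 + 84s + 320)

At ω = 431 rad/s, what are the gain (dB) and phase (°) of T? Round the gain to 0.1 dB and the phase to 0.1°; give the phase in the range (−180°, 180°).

8.0 dB, -103.8°

Substitute s = j431:
Numerator: 1000(j431) + 200000 = 200000 + j431000
Denominator: (j431)^2 + 84(j431) + 320 = -185441 + j36204
|N| = √(200000² + 431000²) ≈ 4.7514e+05, ∠N ≈ 65.11°
|D| = √(185441² + 36204²) ≈ 1.8894e+05, ∠D ≈ 168.95°
|T| = 4.7514e+05 / 1.8894e+05 ≈ 2.5148
Gain = 20 log₁₀(2.5148) ≈ 8.01 dB
∠T = 65.11° − 168.95° = -103.84°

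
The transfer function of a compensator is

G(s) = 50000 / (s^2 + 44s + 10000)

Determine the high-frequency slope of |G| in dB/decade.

Each pole contributes −20 dB/decade at high frequency; each zero contributes +20 dB/decade.
Net: 0 zero(s) − 2 pole(s) → -40 dB/decade.

-40 dB/decade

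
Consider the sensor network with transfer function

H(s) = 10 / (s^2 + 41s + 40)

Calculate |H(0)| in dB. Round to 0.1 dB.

H(0) = 10 / 40 = 0.25
20 log₁₀(0.25) ≈ -12.04 dB

-12.0 dB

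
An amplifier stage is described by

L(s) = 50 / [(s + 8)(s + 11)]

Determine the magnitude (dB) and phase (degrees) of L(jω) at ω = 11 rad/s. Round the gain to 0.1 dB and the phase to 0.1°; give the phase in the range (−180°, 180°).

-12.5 dB, -99.0°

At s = jω = j11:
pole (s+8): 8 + j11 → |·| = √(8²+11²) = √185 ≈ 13.601, ∠ = arctan(11/8) ≈ 53.97°
pole (s+11): 11 + j11 → |·| = √(11²+11²) = √242 ≈ 15.556, ∠ = arctan(11/11) ≈ 45.00°
|L| = 50 / 211.58 ≈ 0.23632
Gain = 20 log₁₀(0.23632) ≈ -12.53 dB
∠L = 0.00° − 98.97° = -98.97°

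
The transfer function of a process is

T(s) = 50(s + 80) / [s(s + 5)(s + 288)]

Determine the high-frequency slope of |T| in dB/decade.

-40 dB/decade

Each pole contributes −20 dB/decade at high frequency; each zero contributes +20 dB/decade.
Net: 1 zero(s) − 3 pole(s) → -40 dB/decade.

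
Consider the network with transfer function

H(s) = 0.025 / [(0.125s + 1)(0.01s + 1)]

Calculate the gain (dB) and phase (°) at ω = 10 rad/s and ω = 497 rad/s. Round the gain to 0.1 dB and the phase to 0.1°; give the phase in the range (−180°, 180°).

ω = 10: -36.2 dB, -57.1°; ω = 497: -82.0 dB, -167.7°

At ω = 10 rad/s:
pole (1 + j10·0.125) = 1 + j1.25 → |·| ≈ 1.6008, ∠ ≈ 51.34°
pole (1 + j10·0.01) = 1 + j0.1 → |·| ≈ 1.005, ∠ ≈ 5.71°
|H| = 0.025 · 1 / (1.6008 · 1.005) ≈ 0.015539
Gain = 20 log₁₀(0.015539) ≈ -36.17 dB
∠H = (0°) − (51.34° + 5.71°) = -57.05°

At ω = 497 rad/s:
pole (1 + j497·0.125) = 1 + j62.125 → |·| ≈ 62.133, ∠ ≈ 89.08°
pole (1 + j497·0.01) = 1 + j4.97 → |·| ≈ 5.0696, ∠ ≈ 78.62°
|H| = 0.025 · 1 / (62.133 · 5.0696) ≈ 7.9368e-05
Gain = 20 log₁₀(7.9368e-05) ≈ -82.01 dB
∠H = (0°) − (89.08° + 78.62°) = -167.70°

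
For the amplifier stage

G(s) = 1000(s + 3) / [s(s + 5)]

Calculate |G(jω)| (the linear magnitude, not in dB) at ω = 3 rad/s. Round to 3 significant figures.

At s = jω = j3:
zero (s+3): 3 + j3 → |·| = √(3²+3²) = √18 ≈ 4.2426, ∠ = arctan(3/3) ≈ 45.00°
pole (s+5): 5 + j3 → |·| = √(5²+3²) = √34 ≈ 5.831, ∠ = arctan(3/5) ≈ 30.96°
pole at origin: |s| = 3, ∠ = 90.00° (in denominator)
|G| = 1000 · 4.2426 / 17.493 ≈ 242.53

243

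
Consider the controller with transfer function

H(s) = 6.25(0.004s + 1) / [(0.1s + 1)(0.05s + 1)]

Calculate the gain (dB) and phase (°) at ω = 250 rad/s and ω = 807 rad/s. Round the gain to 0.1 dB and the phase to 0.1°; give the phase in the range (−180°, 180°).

At ω = 250 rad/s:
zero (1 + j250·0.004) = 1 + j1 → |·| ≈ 1.4142, ∠ ≈ 45.00°
pole (1 + j250·0.1) = 1 + j25 → |·| ≈ 25.02, ∠ ≈ 87.71°
pole (1 + j250·0.05) = 1 + j12.5 → |·| ≈ 12.54, ∠ ≈ 85.43°
|H| = 6.25 · 1.4142 / (25.02 · 12.54) ≈ 0.028171
Gain = 20 log₁₀(0.028171) ≈ -31.00 dB
∠H = (45.00°) − (87.71° + 85.43°) = -128.14°

At ω = 807 rad/s:
zero (1 + j807·0.004) = 1 + j3.228 → |·| ≈ 3.3793, ∠ ≈ 72.79°
pole (1 + j807·0.1) = 1 + j80.7 → |·| ≈ 80.706, ∠ ≈ 89.29°
pole (1 + j807·0.05) = 1 + j40.35 → |·| ≈ 40.362, ∠ ≈ 88.58°
|H| = 6.25 · 3.3793 / (80.706 · 40.362) ≈ 0.0064838
Gain = 20 log₁₀(0.0064838) ≈ -43.76 dB
∠H = (72.79°) − (89.29° + 88.58°) = -105.08°

ω = 250: -31.0 dB, -128.1°; ω = 807: -43.8 dB, -105.1°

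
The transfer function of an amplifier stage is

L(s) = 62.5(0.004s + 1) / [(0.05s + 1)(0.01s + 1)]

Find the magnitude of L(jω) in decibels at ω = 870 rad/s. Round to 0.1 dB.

-4.5 dB

At ω = 870 rad/s:
zero (1 + j870·0.004) = 1 + j3.48 → |·| ≈ 3.6208, ∠ ≈ 73.97°
pole (1 + j870·0.05) = 1 + j43.5 → |·| ≈ 43.511, ∠ ≈ 88.68°
pole (1 + j870·0.01) = 1 + j8.7 → |·| ≈ 8.7573, ∠ ≈ 83.44°
|L| = 62.5 · 3.6208 / (43.511 · 8.7573) ≈ 0.5939
Gain = 20 log₁₀(0.5939) ≈ -4.53 dB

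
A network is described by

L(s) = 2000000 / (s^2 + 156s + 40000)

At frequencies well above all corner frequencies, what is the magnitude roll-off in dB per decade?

Each pole contributes −20 dB/decade at high frequency; each zero contributes +20 dB/decade.
Net: 0 zero(s) − 2 pole(s) → -40 dB/decade.

-40 dB/decade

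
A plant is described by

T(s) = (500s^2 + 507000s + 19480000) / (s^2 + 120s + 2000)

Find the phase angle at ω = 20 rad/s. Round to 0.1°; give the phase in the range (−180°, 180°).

-28.6°

Substitute s = j20:
Numerator: 500(j20)^2 + 507000(j20) + 19480000 = 19280000 + j10140000
Denominator: (j20)^2 + 120(j20) + 2000 = 1600 + j2400
|N| = √(19280000² + 10140000²) ≈ 2.1784e+07, ∠N ≈ 27.74°
|D| = √(1600² + 2400²) ≈ 2884.4, ∠D ≈ 56.31°
∠T = 27.74° − 56.31° = -28.57°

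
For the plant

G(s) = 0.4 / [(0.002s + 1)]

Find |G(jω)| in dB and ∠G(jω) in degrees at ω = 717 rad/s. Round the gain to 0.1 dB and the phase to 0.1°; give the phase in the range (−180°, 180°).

At ω = 717 rad/s:
pole (1 + j717·0.002) = 1 + j1.434 → |·| ≈ 1.7482, ∠ ≈ 55.11°
|G| = 0.4 · 1 / (1.7482) ≈ 0.22881
Gain = 20 log₁₀(0.22881) ≈ -12.81 dB
∠G = (0°) − (55.11°) = -55.11°

-12.8 dB, -55.1°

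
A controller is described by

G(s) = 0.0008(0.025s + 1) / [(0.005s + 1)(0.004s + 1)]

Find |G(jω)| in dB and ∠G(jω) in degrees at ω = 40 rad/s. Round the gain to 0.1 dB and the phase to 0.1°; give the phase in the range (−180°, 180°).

At ω = 40 rad/s:
zero (1 + j40·0.025) = 1 + j1 → |·| ≈ 1.4142, ∠ ≈ 45.00°
pole (1 + j40·0.005) = 1 + j0.2 → |·| ≈ 1.0198, ∠ ≈ 11.31°
pole (1 + j40·0.004) = 1 + j0.16 → |·| ≈ 1.0127, ∠ ≈ 9.09°
|G| = 0.0008 · 1.4142 / (1.0198 · 1.0127) ≈ 0.0010955
Gain = 20 log₁₀(0.0010955) ≈ -59.21 dB
∠G = (45.00°) − (11.31° + 9.09°) = 24.60°

-59.2 dB, 24.6°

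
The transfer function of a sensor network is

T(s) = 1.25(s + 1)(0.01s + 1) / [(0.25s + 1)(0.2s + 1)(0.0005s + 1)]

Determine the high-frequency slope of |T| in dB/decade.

Each pole contributes −20 dB/decade at high frequency; each zero contributes +20 dB/decade.
Net: 2 zero(s) − 3 pole(s) → -20 dB/decade.

-20 dB/decade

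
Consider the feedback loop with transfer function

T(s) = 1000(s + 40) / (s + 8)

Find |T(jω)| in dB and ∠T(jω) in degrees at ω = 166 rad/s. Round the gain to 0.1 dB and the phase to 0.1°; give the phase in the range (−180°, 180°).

At s = jω = j166:
zero (s+40): 40 + j166 → |·| = √(40²+166²) = √29156 ≈ 170.75, ∠ = arctan(166/40) ≈ 76.45°
pole (s+8): 8 + j166 → |·| = √(8²+166²) = √27620 ≈ 166.19, ∠ = arctan(166/8) ≈ 87.24°
|T| = 1000 · 170.75 / 166.19 ≈ 1027.4
Gain = 20 log₁₀(1027.4) ≈ 60.23 dB
∠T = 76.45° − 87.24° = -10.79°

60.2 dB, -10.8°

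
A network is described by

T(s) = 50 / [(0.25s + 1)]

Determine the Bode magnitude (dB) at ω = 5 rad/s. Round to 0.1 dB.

29.9 dB

At ω = 5 rad/s:
pole (1 + j5·0.25) = 1 + j1.25 → |·| ≈ 1.6008, ∠ ≈ 51.34°
|T| = 50 · 1 / (1.6008) ≈ 31.234
Gain = 20 log₁₀(31.234) ≈ 29.89 dB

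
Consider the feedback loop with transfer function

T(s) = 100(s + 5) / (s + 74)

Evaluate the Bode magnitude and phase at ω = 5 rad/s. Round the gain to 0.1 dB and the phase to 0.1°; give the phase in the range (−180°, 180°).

At s = jω = j5:
zero (s+5): 5 + j5 → |·| = √(5²+5²) = √50 ≈ 7.0711, ∠ = arctan(5/5) ≈ 45.00°
pole (s+74): 74 + j5 → |·| = √(74²+5²) = √5501 ≈ 74.169, ∠ = arctan(5/74) ≈ 3.87°
|T| = 100 · 7.0711 / 74.169 ≈ 9.5338
Gain = 20 log₁₀(9.5338) ≈ 19.59 dB
∠T = 45.00° − 3.87° = 41.13°

19.6 dB, 41.1°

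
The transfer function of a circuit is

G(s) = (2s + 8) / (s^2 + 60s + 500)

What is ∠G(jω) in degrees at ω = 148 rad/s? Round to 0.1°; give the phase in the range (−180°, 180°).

-69.0°

Substitute s = j148:
Numerator: 2(j148) + 8 = 8 + j296
Denominator: (j148)^2 + 60(j148) + 500 = -21404 + j8880
|N| = √(8² + 296²) ≈ 296.11, ∠N ≈ 88.45°
|D| = √(21404² + 8880²) ≈ 23173, ∠D ≈ 157.47°
∠G = 88.45° − 157.47° = -69.02°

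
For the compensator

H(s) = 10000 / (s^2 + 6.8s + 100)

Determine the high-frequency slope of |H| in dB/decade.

-40 dB/decade

Each pole contributes −20 dB/decade at high frequency; each zero contributes +20 dB/decade.
Net: 0 zero(s) − 2 pole(s) → -40 dB/decade.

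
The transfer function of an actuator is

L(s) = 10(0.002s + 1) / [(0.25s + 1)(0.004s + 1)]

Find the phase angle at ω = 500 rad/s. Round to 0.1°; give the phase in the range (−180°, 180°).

-108.0°

At ω = 500 rad/s:
zero (1 + j500·0.002) = 1 + j1 → |·| ≈ 1.4142, ∠ ≈ 45.00°
pole (1 + j500·0.25) = 1 + j125 → |·| ≈ 125, ∠ ≈ 89.54°
pole (1 + j500·0.004) = 1 + j2 → |·| ≈ 2.2361, ∠ ≈ 63.43°
∠L = (45.00°) − (89.54° + 63.43°) = -107.97°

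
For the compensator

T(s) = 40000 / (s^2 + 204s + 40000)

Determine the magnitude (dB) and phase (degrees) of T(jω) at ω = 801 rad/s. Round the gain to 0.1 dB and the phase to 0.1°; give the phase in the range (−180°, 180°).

At s = jω = j801:
quadratic: (j801)² + 204·j801 + 40000 = -601601 + j163404 → |·| ≈ 6.234e+05, ∠ ≈ 164.80°
|T| = 40000 / 6.234e+05 ≈ 0.064164
Gain = 20 log₁₀(0.064164) ≈ -23.85 dB
∠T = 0.00° − 164.80° = -164.80°

-23.9 dB, -164.8°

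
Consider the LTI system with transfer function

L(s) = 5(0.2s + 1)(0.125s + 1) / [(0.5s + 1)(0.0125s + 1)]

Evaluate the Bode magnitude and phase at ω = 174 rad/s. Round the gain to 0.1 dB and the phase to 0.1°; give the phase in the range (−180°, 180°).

At ω = 174 rad/s:
zero (1 + j174·0.2) = 1 + j34.8 → |·| ≈ 34.814, ∠ ≈ 88.35°
zero (1 + j174·0.125) = 1 + j21.75 → |·| ≈ 21.773, ∠ ≈ 87.37°
pole (1 + j174·0.5) = 1 + j87 → |·| ≈ 87.006, ∠ ≈ 89.34°
pole (1 + j174·0.0125) = 1 + j2.175 → |·| ≈ 2.3939, ∠ ≈ 65.31°
|L| = 5 · 34.814 · 21.773 / (87.006 · 2.3939) ≈ 18.196
Gain = 20 log₁₀(18.196) ≈ 25.20 dB
∠L = (88.35° + 87.37°) − (89.34° + 65.31°) = 21.07°

25.2 dB, 21.1°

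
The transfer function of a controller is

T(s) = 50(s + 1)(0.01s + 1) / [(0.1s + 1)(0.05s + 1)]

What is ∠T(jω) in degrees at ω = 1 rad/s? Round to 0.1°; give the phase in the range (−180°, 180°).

At ω = 1 rad/s:
zero (1 + j1·1) = 1 + j1 → |·| ≈ 1.4142, ∠ ≈ 45.00°
zero (1 + j1·0.01) = 1 + j0.01 → |·| ≈ 1, ∠ ≈ 0.57°
pole (1 + j1·0.1) = 1 + j0.1 → |·| ≈ 1.005, ∠ ≈ 5.71°
pole (1 + j1·0.05) = 1 + j0.05 → |·| ≈ 1.0012, ∠ ≈ 2.86°
∠T = (45.00° + 0.57°) − (5.71° + 2.86°) = 37.00°

37.0°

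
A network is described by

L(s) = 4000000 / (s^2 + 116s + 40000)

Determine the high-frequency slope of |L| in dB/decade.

Each pole contributes −20 dB/decade at high frequency; each zero contributes +20 dB/decade.
Net: 0 zero(s) − 2 pole(s) → -40 dB/decade.

-40 dB/decade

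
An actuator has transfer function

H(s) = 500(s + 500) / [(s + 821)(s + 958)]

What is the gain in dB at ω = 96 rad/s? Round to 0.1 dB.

-9.9 dB

At s = jω = j96:
zero (s+500): 500 + j96 → |·| = √(500²+96²) = √259216 ≈ 509.13, ∠ = arctan(96/500) ≈ 10.87°
pole (s+821): 821 + j96 → |·| = √(821²+96²) = √683257 ≈ 826.59, ∠ = arctan(96/821) ≈ 6.67°
pole (s+958): 958 + j96 → |·| = √(958²+96²) = √926980 ≈ 962.8, ∠ = arctan(96/958) ≈ 5.72°
|H| = 500 · 509.13 / 7.9584e+05 ≈ 0.31987
Gain = 20 log₁₀(0.31987) ≈ -9.90 dB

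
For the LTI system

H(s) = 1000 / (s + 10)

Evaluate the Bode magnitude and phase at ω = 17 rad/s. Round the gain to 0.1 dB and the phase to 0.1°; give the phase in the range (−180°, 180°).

Substitute s = j17:
Numerator: 1000 = 1000 + j0
Denominator: (j17) + 10 = 10 + j17
|N| = √(1000² + 0²) ≈ 1000, ∠N ≈ 0.00°
|D| = √(10² + 17²) ≈ 19.723, ∠D ≈ 59.53°
|H| = 1000 / 19.723 ≈ 50.702
Gain = 20 log₁₀(50.702) ≈ 34.10 dB
∠H = 0.00° − 59.53° = -59.53°

34.1 dB, -59.5°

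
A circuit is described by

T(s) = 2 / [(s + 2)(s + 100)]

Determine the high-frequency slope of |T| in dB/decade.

Each pole contributes −20 dB/decade at high frequency; each zero contributes +20 dB/decade.
Net: 0 zero(s) − 2 pole(s) → -40 dB/decade.

-40 dB/decade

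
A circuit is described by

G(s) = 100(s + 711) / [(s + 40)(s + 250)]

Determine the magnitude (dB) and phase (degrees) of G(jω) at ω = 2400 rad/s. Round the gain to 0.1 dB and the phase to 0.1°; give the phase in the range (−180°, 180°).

At s = jω = j2400:
zero (s+711): 711 + j2400 → |·| = √(711²+2400²) = √6265521 ≈ 2503.1, ∠ = arctan(2400/711) ≈ 73.50°
pole (s+40): 40 + j2400 → |·| = √(40²+2400²) = √5761600 ≈ 2400.3, ∠ = arctan(2400/40) ≈ 89.05°
pole (s+250): 250 + j2400 → |·| = √(250²+2400²) = √5822500 ≈ 2413, ∠ = arctan(2400/250) ≈ 84.05°
|G| = 100 · 2503.1 / 5.7919e+06 ≈ 0.043217
Gain = 20 log₁₀(0.043217) ≈ -27.29 dB
∠G = 73.50° − 173.10° = -99.60°

-27.3 dB, -99.6°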